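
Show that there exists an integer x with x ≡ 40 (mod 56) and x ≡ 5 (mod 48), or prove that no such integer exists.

Reduce both congruences modulo 8, which divides 56 and 48: they say x ≡ 40 (mod 8) and x ≡ 5 (mod 8).
But 40 mod 8 = 0 while 5 mod 8 = 5, a contradiction.
So no integer satisfies both congruences.

No, no such integer exists.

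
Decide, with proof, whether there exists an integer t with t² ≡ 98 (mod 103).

Take t = 60. Then 60² = 3600 = 34·103 + 98, so 60² ≡ 98 (mod 103).

t = 60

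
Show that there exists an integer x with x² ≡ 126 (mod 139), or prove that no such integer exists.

139 is prime, so by Euler's criterion 126 is a square mod 139 iff 126^((139−1)/2) = 126^69 ≡ 1 (mod 139).
Repeated squaring mod 139: 126^2 = 15876 ≡ 30; 126^4 ≡ 30² = 900 ≡ 66; 126^8 ≡ 66² = 4356 ≡ 47; 126^16 ≡ 47² = 2209 ≡ 124; 126^32 ≡ 124² = 15376 ≡ 86; 126^64 ≡ 86² = 7396 ≡ 29.
Since 69 = 64 + 4 + 1, 126^69 ≡ 29 · 66 · 126; multiplying out mod 139: 29·66 = 1914 ≡ 107, then 107·126 = 13482 ≡ 138. Thus 126^69 ≡ 138 ≡ −1 (mod 139).
The value −1 means 126 is a non-residue modulo 139, so x² ≡ 126 (mod 139) is impossible.

No, no such integer exists.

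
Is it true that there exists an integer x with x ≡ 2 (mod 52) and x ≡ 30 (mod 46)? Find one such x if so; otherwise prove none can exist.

The moduli are not coprime: gcd(52, 46) = 2. Compatibility requires 2 ∣ (30 − 2) = 28, which holds, so solutions exist.
Put x = 2 + 52t, so we need 52t ≡ 28 (mod 46), equivalently (divide by 2) 26t ≡ 14 (mod 23).
26 ≡ 3 (mod 23), so this reads 3t ≡ 14 (mod 23). Note 3·8 = 24 ≡ 1 (mod 23) (as 24 − 1 = 1·23), so 3⁻¹ ≡ 8.
Multiplying by 8: t ≡ 8·14 = 112 ≡ 20 (mod 23).
Then x = 2 + 52·20 = 1042.
Indeed 1042 ≡ 2 (mod 52) and 1042 ≡ 30 (mod 46).

x = 1042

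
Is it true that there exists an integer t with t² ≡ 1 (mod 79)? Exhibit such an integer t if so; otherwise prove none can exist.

Take t = 1. Then 1² = 1, and since 0 ≤ 1 < 79 this is already reduced: 1² ≡ 1 (mod 79).

t = 1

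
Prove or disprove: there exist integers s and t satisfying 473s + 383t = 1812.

s = 301, t = -367

Since gcd(473, 383) = 1, every integer is an integer combination of 473 and 383.
Dividing repeatedly: 473 = 1·383 + 90, 383 = 4·90 + 23, 90 = 3·23 + 21, 23 = 1·21 + 2, 21 = 10·2 + 1, 2 = 2·1 + 0.
Back-substituting, 1 = 21 − 10·2 = 21 − 10·(23 − 1·21) = −10·23 + 11·21 = −10·23 + 11·(90 − 3·23) = 11·90 − 43·23 = 11·90 − 43·(383 − 4·90) = −43·383 + 183·90 = −43·383 + 183·(473 − 1·383) = 183·473 − 226·383; that is, 473·183 + 383·(-226) = 1.
Times 1812: 473·331596 + 383·(-409512) = 1812, so (331596, -409512) solves it.
The general solution is s = 331596 + 383k, t = -409512 − 473k; taking k = -865 gives the smaller pair s = 301, t = -367.
Check: 473·301 + 383·(-367) = 142373 − 140561 = 1812. ✓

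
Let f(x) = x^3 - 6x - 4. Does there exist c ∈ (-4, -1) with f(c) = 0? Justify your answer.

f(-4) = -44 and f(-1) = 1, which have opposite signs.
As a polynomial, f is continuous on every closed interval.
The Intermediate Value Theorem then guarantees some c ∈ (-4, -1) with f(c) = 0.

Yes, f has a root in the interval.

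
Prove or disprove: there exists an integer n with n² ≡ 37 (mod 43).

43 is prime, so by Euler's criterion 37 is a square mod 43 iff 37^((43−1)/2) = 37^21 ≡ 1 (mod 43).
Squaring successively (mod 43): 37^2 = 1369 ≡ 36; 37^4 ≡ 36² = 1296 ≡ 6; 37^8 ≡ 6² = 36 ≡ 36; 37^16 ≡ 36² = 1296 ≡ 6.
Since 21 = 16 + 4 + 1, 37^21 ≡ 6 · 6 · 37; multiplying out mod 43: 6·6 = 36 ≡ 36, then 36·37 = 1332 ≡ 42. Thus 37^21 ≡ 42 ≡ −1 (mod 43).
The value −1 means 37 is a non-residue modulo 43, so n² ≡ 37 (mod 43) is impossible.

No such integer exists.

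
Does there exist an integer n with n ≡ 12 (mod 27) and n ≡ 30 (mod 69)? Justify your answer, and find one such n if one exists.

n = 444

gcd(27, 69) = 3. A simultaneous solution exists iff 12 ≡ 30 (mod 3); here 12 mod 3 = 0 = 30 mod 3, so it does.
Write n = 12 + 27t. Then 27t ≡ 30 − 12 ≡ 18 (mod 69); dividing through by 3 gives 9t ≡ 6 (mod 23).
Invert 9 mod 23 by the Euclidean algorithm: 23 = 2·9 + 5, 9 = 1·5 + 4, 5 = 1·4 + 1, 4 = 4·1 + 0; back-substituting, 1 = 5 − 1·4 = 5 − (9 − 1·5) = −9 + 2·5 = −9 + 2·(23 − 2·9) = 2·23 − 5·9. Hence 9·(-5) ≡ 1, so 9⁻¹ ≡ -5 ≡ 18 (mod 23).
Multiplying by 18: t ≡ 18·6 = 108 ≡ 16 (mod 23).
Then n = 12 + 27·16 = 444.
Indeed 444 ≡ 12 (mod 27) and 444 ≡ 30 (mod 69).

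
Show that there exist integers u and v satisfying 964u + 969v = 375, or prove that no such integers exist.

u = 894, v = -889

Since gcd(964, 969) = 1, every integer is an integer combination of 964 and 969.
Dividing repeatedly: 969 = 1·964 + 5, 964 = 192·5 + 4, 5 = 1·4 + 1, 4 = 4·1 + 0.
Back-substituting, 1 = 5 − 1·4 = 5 − (964 − 192·5) = −964 + 193·5 = −964 + 193·(969 − 1·964) = 193·969 − 194·964; that is, 964·(-194) + 969·193 = 1.
Multiplying through by 375: u = (-194)·375 = -72750, v = 193·375 = 72375 is a solution.
Shifting by a multiple of (969, −964) keeps it a solution: u = -72750 + 76·969 = 894, v = 72375 − 76·964 = -889.
Indeed 964·894 + 969·(-889) = 861816 − 861441 = 375.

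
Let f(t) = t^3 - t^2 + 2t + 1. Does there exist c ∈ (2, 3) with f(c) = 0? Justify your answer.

No.

f(2) = 9 and f(3) = 25, both positive.
The derivative f'(t) = 3t^2 - 2t + 2 is a quadratic with discriminant (-2)² − 4·3·2 = -20 < 0; it never vanishes, so it is always positive (sign of the leading coefficient).
Hence f is strictly increasing on ℝ, and in particular on [2, 3]. A strictly monotone function with same-sign endpoint values stays positive on the whole interval, so f has no zero in (2, 3).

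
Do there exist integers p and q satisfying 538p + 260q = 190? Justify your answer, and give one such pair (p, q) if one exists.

p = 25, q = -51

gcd(538, 260) = 2, and 2 divides 190, so integer solutions exist.
Dividing through by 2 reduces the equation to 269p + 130q = 95.
Run the Euclidean algorithm on 269 and 130: 269 = 2·130 + 9, 130 = 14·9 + 4, 9 = 2·4 + 1, 4 = 4·1 + 0.
Unwinding: 1 = 9 − 2·4 = 9 − 2·(130 − 14·9) = −2·130 + 29·9 = −2·130 + 29·(269 − 2·130) = 29·269 − 60·130, i.e. 269·29 + 130·(-60) = 1.
Scaling by 95 gives the particular solution (p, q) = (2755, -5700).
Shifting by a multiple of (130, −269) keeps it a solution: p = 2755 − 21·130 = 25, q = -5700 + 21·269 = -51.
Indeed 538·25 + 260·(-51) = 13450 − 13260 = 190.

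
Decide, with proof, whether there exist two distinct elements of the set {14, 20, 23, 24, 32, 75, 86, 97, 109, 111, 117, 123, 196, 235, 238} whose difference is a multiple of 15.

There is no such pair.

Two integers differ by a multiple of 15 exactly when they have the same residue mod 15. The residues are 14↦14, 20↦5, 23↦8, 24↦9, 32↦2, 75↦0, 86↦11, 97↦7, 109↦4, 111↦6, 117↦12, 123↦3, 196↦1, 235↦10, 238↦13.
These 15 residues are pairwise different, hence no difference of two elements is divisible by 15.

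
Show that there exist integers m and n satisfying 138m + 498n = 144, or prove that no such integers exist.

m = 66, n = -18

Since gcd(138, 498) = 6 and 144 = 6·24, Bézout's identity guarantees a solution.
Dividing through by 6 reduces the equation to 23m + 83n = 24.
Run the Euclidean algorithm on 83 and 23: 83 = 3·23 + 14, 23 = 1·14 + 9, 14 = 1·9 + 5, 9 = 1·5 + 4, 5 = 1·4 + 1, 4 = 4·1 + 0.
Working back up the chain: 1 = 5 − 1·4 = 5 − (9 − 1·5) = −9 + 2·5 = −9 + 2·(14 − 1·9) = 2·14 − 3·9 = 2·14 − 3·(23 − 1·14) = −3·23 + 5·14 = −3·23 + 5·(83 − 3·23) = 5·83 − 18·23. So 23·(-18) + 83·5 = 1.
Multiplying through by 24: m = (-18)·24 = -432, n = 5·24 = 120 is a solution.
The general solution is m = -432 + 83k, n = 120 − 23k; taking k = 6 gives the smaller pair m = 66, n = -18.
Indeed 138·66 + 498·(-18) = 9108 − 8964 = 144.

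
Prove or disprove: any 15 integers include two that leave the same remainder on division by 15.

No, the set {14, 15, 16, 17, 18, 19, 20, 21, 22, 23, 24, 25, 26, 27, 28} is a counterexample.

Take the 15 consecutive integers 14, 15, …, 28: their residues mod 15 are all distinct because 15 ≤ 15.
So no two of them leave the same remainder on division by 15; the claim fails for this set.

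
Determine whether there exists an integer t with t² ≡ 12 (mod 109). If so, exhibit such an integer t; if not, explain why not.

t = 98 works: 98² = 9604, and 9604 − 12 = 9592 = 88·109.

t = 98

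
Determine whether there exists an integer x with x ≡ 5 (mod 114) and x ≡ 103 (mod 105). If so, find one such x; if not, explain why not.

There is no such integer.

Both moduli are multiples of 3 = gcd(114, 105), so any solution would satisfy x ≡ 5 and x ≡ 103 modulo 3 simultaneously.
These are incompatible: 5 − 103 = -98 is not divisible by 3.
Therefore no such x exists.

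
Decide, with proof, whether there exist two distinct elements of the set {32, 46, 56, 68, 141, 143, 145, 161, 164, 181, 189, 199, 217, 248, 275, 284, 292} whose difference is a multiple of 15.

46 and 181 are such a pair.

Both 46 and 181 leave remainder 1 on division by 15; their difference 135 = 9·15 is a multiple of 15.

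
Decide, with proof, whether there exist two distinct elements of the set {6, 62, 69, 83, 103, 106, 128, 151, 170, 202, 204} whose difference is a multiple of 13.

Residues mod 13: 6↦6, 62↦10, 69↦4, 83↦5, 103↦12, 106↦2, 128↦11, 151↦8, 170↦1, 202↦7, 204↦9.
These 11 residues are pairwise different, hence no difference of two elements is divisible by 13.

There is no such pair.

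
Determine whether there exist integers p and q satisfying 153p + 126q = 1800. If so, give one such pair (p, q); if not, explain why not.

p = 6, q = 7

gcd(153, 126) = 9, and 9 divides 1800, so integer solutions exist.
Dividing through by 9 reduces the equation to 17p + 14q = 200.
Euclidean algorithm: 17 = 1·14 + 3, 14 = 4·3 + 2, 3 = 1·2 + 1, 2 = 2·1 + 0.
Back-substituting, 1 = 3 − 1·2 = 3 − (14 − 4·3) = −14 + 5·3 = −14 + 5·(17 − 1·14) = 5·17 − 6·14; that is, 17·5 + 14·(-6) = 1.
Scaling by 200 gives the particular solution (p, q) = (1000, -1200).
Shifting by a multiple of (14, −17) keeps it a solution: p = 1000 − 71·14 = 6, q = -1200 + 71·17 = 7.
Check: 153·6 + 126·7 = 918 + 882 = 1800. ✓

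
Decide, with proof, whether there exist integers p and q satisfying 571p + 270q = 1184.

Since gcd(571, 270) = 1, every integer is an integer combination of 571 and 270.
Euclidean algorithm: 571 = 2·270 + 31, 270 = 8·31 + 22, 31 = 1·22 + 9, 22 = 2·9 + 4, 9 = 2·4 + 1, 4 = 4·1 + 0.
Working back up the chain: 1 = 9 − 2·4 = 9 − 2·(22 − 2·9) = −2·22 + 5·9 = −2·22 + 5·(31 − 1·22) = 5·31 − 7·22 = 5·31 − 7·(270 − 8·31) = −7·270 + 61·31 = −7·270 + 61·(571 − 2·270) = 61·571 − 129·270. So 571·61 + 270·(-129) = 1.
Scaling by 1184 gives the particular solution (p, q) = (72224, -152736).
Subtracting 267·270 from p and adding 267·571 to q gives the tidier solution (134, -279).
Indeed 571·134 + 270·(-279) = 76514 − 75330 = 1184.

p = 134, q = -279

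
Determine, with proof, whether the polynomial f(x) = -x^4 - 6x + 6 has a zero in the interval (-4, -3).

No.

f(-4) = -226 and f(-3) = -57, both negative, so a sign-change argument is unavailable; we show f keeps this sign on the whole interval.
Substitute x = -3 − u, where 0 < u < 1 on the interval. Expanding, f(-3 − u) = -u^4 - 12u^3 - 54u^2 - 102u - 57.
The nonzero coefficients here are all negative, so for u > 0 every term is negative (or zero), and the constant term -57 is strictly negative.
Therefore f(x) < 0 throughout (-4, -3), and f has no zero there.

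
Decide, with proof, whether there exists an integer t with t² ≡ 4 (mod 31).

t = 2

Take t = 2. Then 2² = 4, and since 0 ≤ 4 < 31 this is already reduced: 2² ≡ 4 (mod 31).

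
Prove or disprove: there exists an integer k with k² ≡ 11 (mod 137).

k = 82

Take k = 82. Then 82² = 6724 = 49·137 + 11, so 82² ≡ 11 (mod 137).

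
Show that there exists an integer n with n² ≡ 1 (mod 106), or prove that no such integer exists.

Take n = 1. Then 1² = 1, and since 0 ≤ 1 < 106 this is already reduced: 1² ≡ 1 (mod 106).

n = 1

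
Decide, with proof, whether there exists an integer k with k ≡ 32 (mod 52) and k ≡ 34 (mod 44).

gcd(52, 44) = 4. If k ≡ 32 (mod 52) and k ≡ 34 (mod 44), then k ≡ 32 (mod 4) and k ≡ 34 (mod 4).
But 32 mod 4 = 0 while 34 mod 4 = 2, a contradiction.
Therefore no such k exists.

There is no such integer.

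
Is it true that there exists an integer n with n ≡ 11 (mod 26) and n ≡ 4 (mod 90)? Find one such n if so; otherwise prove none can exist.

Reduce both congruences modulo 2, which divides 26 and 90: they say n ≡ 11 (mod 2) and n ≡ 4 (mod 2).
However 11 ≡ 1 and 4 ≡ 0 (mod 2), and 1 ≠ 0.
Hence the system has no solution.

There is no such integer.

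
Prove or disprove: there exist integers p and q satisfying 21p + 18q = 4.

gcd(21, 18) = 3, so every integer of the form 21p + 18q is a multiple of 3.
But 4 is not a multiple of 3 (it leaves remainder 1).
Therefore 21p + 18q = 4 has no solution in integers.

No, no such integers exist.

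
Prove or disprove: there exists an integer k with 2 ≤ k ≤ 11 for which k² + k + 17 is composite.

The values for k = 2, 3, …, 11 are 23, 29, 37, 47, 59, 73, 89, 107, 127, 149, and each of these is prime.
So no value in the range makes the expression composite.

No such integer k in that range exists.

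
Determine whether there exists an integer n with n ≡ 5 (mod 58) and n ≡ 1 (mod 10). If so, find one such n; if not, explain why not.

gcd(58, 10) = 2. A simultaneous solution exists iff 5 ≡ 1 (mod 2); here 5 mod 2 = 1 = 1 mod 2, so it does.
List candidates n ≡ 5 (mod 58): 5, 63, 121. Modulo 10 these are 5, 3, 1; 121 gives 1 as required.
Verify: 121 = 2·58 + 5 and 121 = 12·10 + 1. ✓

n = 121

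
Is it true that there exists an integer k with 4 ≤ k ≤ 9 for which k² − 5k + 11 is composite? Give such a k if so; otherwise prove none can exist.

k = 8

At k = 8: 8² − 5·8 + 11 = 35 = 5·7, which is composite.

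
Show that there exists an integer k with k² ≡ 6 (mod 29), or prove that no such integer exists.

k = 8

k = 8 works: 8² = 64, and 64 − 6 = 58 = 2·29.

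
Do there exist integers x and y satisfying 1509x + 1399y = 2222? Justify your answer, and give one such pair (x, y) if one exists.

1509 and 1399 are coprime, so 1509x + 1399y ranges over all of ℤ.
Dividing repeatedly: 1509 = 1·1399 + 110, 1399 = 12·110 + 79, 110 = 1·79 + 31, 79 = 2·31 + 17, 31 = 1·17 + 14, 17 = 1·14 + 3, 14 = 4·3 + 2, 3 = 1·2 + 1, 2 = 2·1 + 0.
Working back up the chain: 1 = 3 − 1·2 = 3 − (14 − 4·3) = −14 + 5·3 = −14 + 5·(17 − 1·14) = 5·17 − 6·14 = 5·17 − 6·(31 − 1·17) = −6·31 + 11·17 = −6·31 + 11·(79 − 2·31) = 11·79 − 28·31 = 11·79 − 28·(110 − 1·79) = −28·110 + 39·79 = −28·110 + 39·(1399 − 12·110) = 39·1399 − 496·110 = 39·1399 − 496·(1509 − 1·1399) = −496·1509 + 535·1399. So 1509·(-496) + 1399·535 = 1.
Multiplying through by 2222: x = (-496)·2222 = -1102112, y = 535·2222 = 1188770 is a solution.
The general solution is x = -1102112 + 1399k, y = 1188770 − 1509k; taking k = 788 gives the smaller pair x = 300, y = -322.
Indeed 1509·300 + 1399·(-322) = 452700 − 450478 = 2222.

x = 300, y = -322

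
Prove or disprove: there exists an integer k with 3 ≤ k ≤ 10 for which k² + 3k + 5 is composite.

At k = 7: 7² + 3·7 + 5 = 75 = 3·25, which is composite.

k = 7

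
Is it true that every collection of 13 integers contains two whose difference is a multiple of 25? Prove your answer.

Consider the 13 integers 119, 120, …, 131. They lie in distinct residue classes modulo 25, since 13 ≤ 25.
No two share a residue, so no pair has difference divisible by 25; the claim fails for this set.

No, the set {119, 120, 121, 122, 123, 124, 125, 126, 127, 128, 129, 130, 131} is a counterexample.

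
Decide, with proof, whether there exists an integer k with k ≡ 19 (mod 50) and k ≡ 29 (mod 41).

k = 1669

Since 50 and 41 share no common factor, CRT says the pair of congruences has a solution (unique mod 2050).
Any solution of the first congruence is k = 19 + 50t; substituting into the second, 50t ≡ 29 − 19 ≡ 10 (mod 41).
50 ≡ 9 (mod 41), so this reads 9t ≡ 10 (mod 41). Note 9·32 = 288 ≡ 1 (mod 41) (as 288 − 1 = 7·41), so 9⁻¹ ≡ 32.
Therefore t ≡ 32·10 = 320 ≡ 33 (mod 41).
With t = 33: k = 19 + 50·33 = 1669.
Check: 1669 mod 50 = 19, 1669 mod 41 = 29. ✓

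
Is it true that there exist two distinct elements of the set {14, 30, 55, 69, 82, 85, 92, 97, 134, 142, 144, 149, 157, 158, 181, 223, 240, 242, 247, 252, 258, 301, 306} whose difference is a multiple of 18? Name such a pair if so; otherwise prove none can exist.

Yes: 14 and 158.

Reduce each element mod 18: 14↦14, 30↦12, 55↦1, 69↦15, 82↦10, 85↦13, 92↦2, 97↦7, 134↦8, 142↦16, 144↦0, 149↦5, 157↦13, 158↦14, 181↦1, 223↦7, 240↦6, 242↦8, 247↦13, 252↦0, 258↦6, 301↦13, 306↦0. The residue 14 repeats (at 14 and 158), and 158 − 14 = 144 = 8·18.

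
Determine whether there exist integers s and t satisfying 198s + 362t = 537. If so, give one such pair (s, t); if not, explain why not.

gcd(198, 362) = 2, so every integer of the form 198s + 362t is a multiple of 2.
But 537 is not a multiple of 2 (it leaves remainder 1).
Hence no integers s, t satisfy the equation.

There are no such integers.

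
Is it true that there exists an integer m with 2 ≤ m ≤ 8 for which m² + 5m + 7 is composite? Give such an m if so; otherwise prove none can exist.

At m = 2: 2² + 5·2 + 7 = 21 = 3·7, which is composite.

m = 2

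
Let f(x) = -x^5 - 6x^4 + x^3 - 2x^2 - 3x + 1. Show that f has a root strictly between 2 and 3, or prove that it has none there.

f has no root in that interval.

The endpoint values f(2) = -133 and f(3) = -728 are both negative. Claim: f(x) < 0 for every x in (2, 3).
Substitute x = 2 + u, where 0 < u < 1 on the interval. Expanding, f(2 + u) = -u^5 - 16u^4 - 87u^3 - 220u^2 - 271u - 133.
The nonzero coefficients here are all negative, so for u > 0 every term is negative (or zero), and the constant term -133 is strictly negative.
Therefore f(x) < 0 throughout (2, 3), and f has no zero there.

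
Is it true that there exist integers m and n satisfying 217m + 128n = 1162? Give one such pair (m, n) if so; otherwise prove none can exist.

m = 26, n = -35

217 and 128 are coprime, so 217m + 128n ranges over all of ℤ.
Run the Euclidean algorithm on 217 and 128: 217 = 1·128 + 89, 128 = 1·89 + 39, 89 = 2·39 + 11, 39 = 3·11 + 6, 11 = 1·6 + 5, 6 = 1·5 + 1, 5 = 5·1 + 0.
Working back up the chain: 1 = 6 − 1·5 = 6 − (11 − 1·6) = −11 + 2·6 = −11 + 2·(39 − 3·11) = 2·39 − 7·11 = 2·39 − 7·(89 − 2·39) = −7·89 + 16·39 = −7·89 + 16·(128 − 1·89) = 16·128 − 23·89 = 16·128 − 23·(217 − 1·128) = −23·217 + 39·128. So 217·(-23) + 128·39 = 1.
Times 1162: 217·(-26726) + 128·45318 = 1162, so (-26726, 45318) solves it.
Shifting by a multiple of (128, −217) keeps it a solution: m = -26726 + 209·128 = 26, n = 45318 − 209·217 = -35.
Indeed 217·26 + 128·(-35) = 5642 − 4480 = 1162.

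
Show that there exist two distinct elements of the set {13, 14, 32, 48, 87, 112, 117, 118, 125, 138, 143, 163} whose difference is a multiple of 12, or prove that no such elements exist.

No such pair exists.

Residues mod 12: 13↦1, 14↦2, 32↦8, 48↦0, 87↦3, 112↦4, 117↦9, 118↦10, 125↦5, 138↦6, 143↦11, 163↦7.
No residue repeats among the 12 elements, so no pair has difference ≡ 0 (mod 12).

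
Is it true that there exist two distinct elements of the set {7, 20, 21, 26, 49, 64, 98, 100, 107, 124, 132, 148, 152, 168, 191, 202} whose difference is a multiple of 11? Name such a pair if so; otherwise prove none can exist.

20 and 64 are such a pair.

Both 20 and 64 leave remainder 9 on division by 11; their difference 44 = 4·11 is a multiple of 11.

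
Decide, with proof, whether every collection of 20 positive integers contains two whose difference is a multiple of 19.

Yes.

There are exactly 19 possible remainders on division by 19.
With 20 integers and only 19 classes, the pigeonhole principle forces two of them, say a and b, into the same class.
Equal remainders mean a − b ≡ 0 (mod 19), so 19 divides their difference.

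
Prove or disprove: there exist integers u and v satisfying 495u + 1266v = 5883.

u = 17, v = -2

gcd(495, 1266) = 3, and 3 divides 5883, so integer solutions exist.
Dividing through by 3 reduces the equation to 165u + 422v = 1961.
Run the Euclidean algorithm on 422 and 165: 422 = 2·165 + 92, 165 = 1·92 + 73, 92 = 1·73 + 19, 73 = 3·19 + 16, 19 = 1·16 + 3, 16 = 5·3 + 1, 3 = 3·1 + 0.
Working back up the chain: 1 = 16 − 5·3 = 16 − 5·(19 − 1·16) = −5·19 + 6·16 = −5·19 + 6·(73 − 3·19) = 6·73 − 23·19 = 6·73 − 23·(92 − 1·73) = −23·92 + 29·73 = −23·92 + 29·(165 − 1·92) = 29·165 − 52·92 = 29·165 − 52·(422 − 2·165) = −52·422 + 133·165. So 165·133 + 422·(-52) = 1.
Times 1961: 165·260813 + 422·(-101972) = 1961, so (260813, -101972) solves it.
Shifting by a multiple of (422, −165) keeps it a solution: u = 260813 − 618·422 = 17, v = -101972 + 618·165 = -2.
Check: 495·17 + 1266·(-2) = 8415 − 2532 = 5883. ✓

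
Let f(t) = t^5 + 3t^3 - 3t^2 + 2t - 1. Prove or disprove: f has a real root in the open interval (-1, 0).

f(-1) = -10 and f(0) = -1, both negative, so a sign-change argument is unavailable; we show f keeps this sign on the whole interval.
Shift to the endpoint 0: with t = −u (0 < u < 1), one computes f(−u) = -u^5 - 3u^3 - 3u^2 - 2u - 1.
The nonzero coefficients here are all negative, so for u > 0 every term is negative (or zero), and the constant term -1 is strictly negative.
So f is strictly negative on (-1, 0); no root exists in the interval.

No.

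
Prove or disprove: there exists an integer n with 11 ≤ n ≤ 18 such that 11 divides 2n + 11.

Try n = 11: 2·11 + 11 = 33 = 3·11, which is divisible by 11.

n = 11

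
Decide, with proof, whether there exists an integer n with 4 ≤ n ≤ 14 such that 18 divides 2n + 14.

At n = 11 we get 2·11 + 14 = 36, and 36 = 18·2.

n = 11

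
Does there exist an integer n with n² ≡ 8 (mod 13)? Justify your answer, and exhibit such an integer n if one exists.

No such integer exists.

Since (13 − n)² ≡ n² (mod 13), it suffices to square n = 0, 1, …, 6: the residues are 0, 1, 4, 9, 3, 12, 10.
The set of squares mod 13 is therefore {0, 1, 3, 4, 9, 10, 12}, which does not contain 8.
Therefore n² ≡ 8 (mod 13) has no solution.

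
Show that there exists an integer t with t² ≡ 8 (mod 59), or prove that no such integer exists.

Apply Euler's criterion with the prime 59: 8 is a quadratic residue iff 8^29 ≡ 1 (mod 59), and a non-residue iff it is ≡ −1.
Repeated squaring mod 59: 8^2 = 64 ≡ 5; 8^4 ≡ 5² = 25 ≡ 25; 8^8 ≡ 25² = 625 ≡ 35; 8^16 ≡ 35² = 1225 ≡ 45.
Since 29 = 16 + 8 + 4 + 1, 8^29 ≡ 45 · 35 · 25 · 8; multiplying out mod 59: 45·35 = 1575 ≡ 41, then 41·25 = 1025 ≡ 22, then 22·8 = 176 ≡ 58. Thus 8^29 ≡ 58 ≡ −1 (mod 59).
By Euler's criterion 8 is a quadratic non-residue mod 59: no t satisfies t² ≡ 8 (mod 59).

No, no such integer exists.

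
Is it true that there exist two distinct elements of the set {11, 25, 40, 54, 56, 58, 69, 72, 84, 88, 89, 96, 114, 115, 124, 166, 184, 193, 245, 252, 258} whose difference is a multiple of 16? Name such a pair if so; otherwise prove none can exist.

25 and 89 are such a pair.

Both 25 and 89 leave remainder 9 on division by 16; their difference 64 = 4·16 is a multiple of 16.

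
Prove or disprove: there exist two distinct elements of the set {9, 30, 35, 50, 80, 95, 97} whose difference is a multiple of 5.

30 and 35 are such a pair.

Both 30 and 35 leave remainder 0 on division by 5; their difference 5 = 1·5 is a multiple of 5.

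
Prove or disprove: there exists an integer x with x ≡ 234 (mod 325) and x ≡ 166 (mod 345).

No such integer exists.

Reduce both congruences modulo 5, which divides 325 and 345: they say x ≡ 234 (mod 5) and x ≡ 166 (mod 5).
These are incompatible: 234 − 166 = 68 is not divisible by 5.
Therefore no such x exists.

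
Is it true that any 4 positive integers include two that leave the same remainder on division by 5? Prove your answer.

No, the set {20, 21, 22, 23} is a counterexample.

Consider the 4 integers 20, 21, 22, 23. They lie in distinct residue classes modulo 5, since 4 ≤ 5.
So no two of them leave the same remainder on division by 5; the claim fails for this set.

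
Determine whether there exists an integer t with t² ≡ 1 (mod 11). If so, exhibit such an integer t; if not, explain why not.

t = 1

Take t = 1. Then 1² = 1, and since 0 ≤ 1 < 11 this is already reduced: 1² ≡ 1 (mod 11).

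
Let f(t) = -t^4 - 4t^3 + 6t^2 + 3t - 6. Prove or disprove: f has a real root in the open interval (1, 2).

The endpoint values f(1) = -2 and f(2) = -24 are both negative. Claim: f(t) < 0 for every t in (1, 2).
Shift to the endpoint 1: with t = 1 + u (0 < u < 1), one computes f(1 + u) = -u^4 - 8u^3 - 12u^2 - u - 2.
The nonzero coefficients here are all negative, so for u > 0 every term is negative (or zero), and the constant term -2 is strictly negative.
So f is strictly negative on (1, 2); no root exists in the interval.

f has no root in that interval.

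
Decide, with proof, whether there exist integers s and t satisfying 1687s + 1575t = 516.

gcd(1687, 1575) = 7, so every integer of the form 1687s + 1575t is a multiple of 7.
But 516 = 7·73 + 5, so 7 ∤ 516.
Hence no integers s, t satisfy the equation.

No such integers exist.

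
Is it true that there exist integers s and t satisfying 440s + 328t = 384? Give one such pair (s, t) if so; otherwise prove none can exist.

s = 21, t = -27

Every value of 440s + 328t is a multiple of gcd(440, 328) = 8; since 8 ∣ 384, solutions exist.
Dividing through by 8 reduces the equation to 55s + 41t = 48.
Dividing repeatedly: 55 = 1·41 + 14, 41 = 2·14 + 13, 14 = 1·13 + 1, 13 = 13·1 + 0.
Back-substituting, 1 = 14 − 1·13 = 14 − (41 − 2·14) = −41 + 3·14 = −41 + 3·(55 − 1·41) = 3·55 − 4·41; that is, 55·3 + 41·(-4) = 1.
Scaling by 48 gives the particular solution (s, t) = (144, -192).
Subtracting 3·41 from s and adding 3·55 to t gives the tidier solution (21, -27).
Check: 440·21 + 328·(-27) = 9240 − 8856 = 384. ✓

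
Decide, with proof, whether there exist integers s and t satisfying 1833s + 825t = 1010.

No, no such integers exist.

Both 1833 and 825 are divisible by gcd(1833, 825) = 3, hence so is any combination 1833s + 825t.
However 1010 leaves remainder 2 on division by 3.
Hence no integers s, t satisfy the equation.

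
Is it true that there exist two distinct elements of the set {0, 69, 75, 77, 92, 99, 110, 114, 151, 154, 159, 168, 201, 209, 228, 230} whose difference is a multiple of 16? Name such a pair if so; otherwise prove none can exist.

Two integers differ by a multiple of 16 exactly when they have the same residue mod 16. The residues are 0↦0, 69↦5, 75↦11, 77↦13, 92↦12, 99↦3, 110↦14, 114↦2, 151↦7, 154↦10, 159↦15, 168↦8, 201↦9, 209↦1, 228↦4, 230↦6.
These 16 residues are pairwise different, hence no difference of two elements is divisible by 16.

No, no such pair exists.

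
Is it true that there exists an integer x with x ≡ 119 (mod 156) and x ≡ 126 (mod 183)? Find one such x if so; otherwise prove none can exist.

Reduce both congruences modulo 3, which divides 156 and 183: they say x ≡ 119 (mod 3) and x ≡ 126 (mod 3).
However 119 ≡ 2 and 126 ≡ 0 (mod 3), and 2 ≠ 0.
So no integer satisfies both congruences.

There is no such integer.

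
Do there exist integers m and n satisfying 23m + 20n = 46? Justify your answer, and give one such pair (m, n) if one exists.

m = 2, n = 0

23 and 20 are coprime, so 23m + 20n ranges over all of ℤ.
Dividing repeatedly: 23 = 1·20 + 3, 20 = 6·3 + 2, 3 = 1·2 + 1, 2 = 2·1 + 0.
Working back up the chain: 1 = 3 − 1·2 = 3 − (20 − 6·3) = −20 + 7·3 = −20 + 7·(23 − 1·20) = 7·23 − 8·20. So 23·7 + 20·(-8) = 1.
Times 46: 23·322 + 20·(-368) = 46, so (322, -368) solves it.
The general solution is m = 322 + 20k, n = -368 − 23k; taking k = -16 gives the smaller pair m = 2, n = 0.
Check: 23·2 + 20·0 = 46 + 0 = 46. ✓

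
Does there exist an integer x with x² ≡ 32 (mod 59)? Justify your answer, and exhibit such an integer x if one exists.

59 is prime, so by Euler's criterion 32 is a square mod 59 iff 32^((59−1)/2) = 32^29 ≡ 1 (mod 59).
Squaring successively (mod 59): 32^2 = 1024 ≡ 21; 32^4 ≡ 21² = 441 ≡ 28; 32^8 ≡ 28² = 784 ≡ 17; 32^16 ≡ 17² = 289 ≡ 53.
Since 29 = 16 + 8 + 4 + 1, 32^29 ≡ 53 · 17 · 28 · 32; multiplying out mod 59: 53·17 = 901 ≡ 16, then 16·28 = 448 ≡ 35, then 35·32 = 1120 ≡ 58. Thus 32^29 ≡ 58 ≡ −1 (mod 59).
The value −1 means 32 is a non-residue modulo 59, so x² ≡ 32 (mod 59) is impossible.

No, no such integer exists.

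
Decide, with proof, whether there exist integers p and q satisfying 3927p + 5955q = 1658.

Both 3927 and 5955 are divisible by gcd(3927, 5955) = 3, hence so is any combination 3927p + 5955q.
But 1658 = 3·552 + 2, so 3 ∤ 1658.
So the equation is unsolvable over ℤ.

No such integers exist.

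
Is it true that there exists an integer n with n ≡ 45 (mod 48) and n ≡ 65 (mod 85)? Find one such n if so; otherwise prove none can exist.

n = 2445

The moduli 48 and 85 are coprime, so by the Chinese Remainder Theorem a unique solution modulo 4080 exists.
Any solution of the first congruence is n = 45 + 48t; substituting into the second, 48t ≡ 65 − 45 ≡ 20 (mod 85).
Since 48·62 = 2976 = 35·85 + 1, the inverse of 48 mod 85 is 62.
Multiplying by 62: t ≡ 62·20 = 1240 ≡ 50 (mod 85).
With t = 50: n = 45 + 48·50 = 2445.
Verify: 2445 = 50·48 + 45 and 2445 = 28·85 + 65. ✓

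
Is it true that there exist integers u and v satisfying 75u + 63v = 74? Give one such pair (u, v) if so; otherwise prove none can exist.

There are no such integers.

Both 75 and 63 are divisible by gcd(75, 63) = 3, hence so is any combination 75u + 63v.
But 74 = 3·24 + 2, so 3 ∤ 74.
Therefore 75u + 63v = 74 has no solution in integers.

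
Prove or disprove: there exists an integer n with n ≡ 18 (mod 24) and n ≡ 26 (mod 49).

n = 810

The moduli 24 and 49 are coprime, so by the Chinese Remainder Theorem a unique solution modulo 1176 exists.
Write n = 18 + 24t and require 18 + 24t ≡ 26 (mod 49), i.e. 24t ≡ 8 (mod 49).
Invert 24 mod 49 by the Euclidean algorithm: 49 = 2·24 + 1, 24 = 24·1 + 0; back-substituting, 1 = 49 − 2·24. Hence 24·(-2) ≡ 1, so 24⁻¹ ≡ -2 ≡ 47 (mod 49).
Multiplying by 47: t ≡ 47·8 = 376 ≡ 33 (mod 49).
Taking t = 33 gives n = 18 + 24·33 = 810.
Indeed 810 ≡ 18 (mod 24) and 810 ≡ 26 (mod 49).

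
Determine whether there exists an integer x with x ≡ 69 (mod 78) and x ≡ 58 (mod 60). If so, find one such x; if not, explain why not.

Both moduli are multiples of 6 = gcd(78, 60), so any solution would satisfy x ≡ 69 and x ≡ 58 modulo 6 simultaneously.
These are incompatible: 69 − 58 = 11 is not divisible by 6.
So no integer satisfies both congruences.

No, no such integer exists.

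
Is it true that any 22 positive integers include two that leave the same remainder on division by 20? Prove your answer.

True.

Partition the integers by their residue mod 20; there are 20 classes.
Since 22 > 20, two of the 22 integers must share a residue class by the pigeonhole principle; call them a and b.
That is, a and b leave the same remainder on division by 20, as claimed.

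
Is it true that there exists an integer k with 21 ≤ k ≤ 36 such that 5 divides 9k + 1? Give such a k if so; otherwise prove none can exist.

k = 21

At k = 21 we get 9·21 + 1 = 190, and 190 = 5·38.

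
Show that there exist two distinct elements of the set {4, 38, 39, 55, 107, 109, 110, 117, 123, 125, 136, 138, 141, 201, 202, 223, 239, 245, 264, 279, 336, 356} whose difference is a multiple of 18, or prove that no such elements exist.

4 mod 18 = 4 and 202 mod 18 = 4, so 202 − 4 = 198 = 11·18.

Yes: 4 and 202.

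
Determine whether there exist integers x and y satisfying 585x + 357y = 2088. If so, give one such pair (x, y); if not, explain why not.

x = 53, y = -81

gcd(585, 357) = 3, and 3 divides 2088, so integer solutions exist.
Dividing through by 3 reduces the equation to 195x + 119y = 696.
Dividing repeatedly: 195 = 1·119 + 76, 119 = 1·76 + 43, 76 = 1·43 + 33, 43 = 1·33 + 10, 33 = 3·10 + 3, 10 = 3·3 + 1, 3 = 3·1 + 0.
Unwinding: 1 = 10 − 3·3 = 10 − 3·(33 − 3·10) = −3·33 + 10·10 = −3·33 + 10·(43 − 1·33) = 10·43 − 13·33 = 10·43 − 13·(76 − 1·43) = −13·76 + 23·43 = −13·76 + 23·(119 − 1·76) = 23·119 − 36·76 = 23·119 − 36·(195 − 1·119) = −36·195 + 59·119, i.e. 195·(-36) + 119·59 = 1.
Multiplying through by 696: x = (-36)·696 = -25056, y = 59·696 = 41064 is a solution.
The general solution is x = -25056 + 119k, y = 41064 − 195k; taking k = 211 gives the smaller pair x = 53, y = -81.
Check: 585·53 + 357·(-81) = 31005 − 28917 = 2088. ✓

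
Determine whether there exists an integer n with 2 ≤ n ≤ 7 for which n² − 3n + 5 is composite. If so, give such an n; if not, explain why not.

n = 5

At n = 5: 5² − 3·5 + 5 = 15 = 3·5, which is composite.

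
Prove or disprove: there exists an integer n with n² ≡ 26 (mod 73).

73 is prime, so by Euler's criterion 26 is a square mod 73 iff 26^((73−1)/2) = 26^36 ≡ 1 (mod 73).
Squaring successively (mod 73): 26^2 = 676 ≡ 19; 26^4 ≡ 19² = 361 ≡ 69; 26^8 ≡ 69² = 4761 ≡ 16; 26^16 ≡ 16² = 256 ≡ 37; 26^32 ≡ 37² = 1369 ≡ 55.
Since 36 = 32 + 4, 26^36 ≡ 55 · 69; multiplying out mod 73: 55·69 = 3795 ≡ 72. Thus 26^36 ≡ 72 ≡ −1 (mod 73).
By Euler's criterion 26 is a quadratic non-residue mod 73: no n satisfies n² ≡ 26 (mod 73).

No such integer exists.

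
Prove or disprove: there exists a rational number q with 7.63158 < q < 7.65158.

q = 84/11

Scale by 11: the interval becomes (83.94738, 84.16738), which contains the integer 84.
Hence 84/11 is a rational number with 7.63158 < 84/11 < 7.65158.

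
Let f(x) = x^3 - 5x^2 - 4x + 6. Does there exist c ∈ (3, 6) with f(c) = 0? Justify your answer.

Yes, such a c exists.

f(3) = -24 and f(6) = 18, which have opposite signs.
f is continuous everywhere (it is a polynomial), in particular on [3, 6].
The Intermediate Value Theorem then guarantees some c ∈ (3, 6) with f(c) = 0.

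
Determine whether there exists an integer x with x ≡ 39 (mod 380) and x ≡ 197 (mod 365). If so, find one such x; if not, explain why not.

Reduce both congruences modulo 5, which divides 380 and 365: they say x ≡ 39 (mod 5) and x ≡ 197 (mod 5).
These are incompatible: 39 − 197 = -158 is not divisible by 5.
Therefore no such x exists.

No, no such integer exists.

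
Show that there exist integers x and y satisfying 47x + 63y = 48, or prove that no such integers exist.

x = 60, y = -44

47 and 63 are coprime, so 47x + 63y ranges over all of ℤ.
Euclidean algorithm: 63 = 1·47 + 16, 47 = 2·16 + 15, 16 = 1·15 + 1, 15 = 15·1 + 0.
Back-substituting, 1 = 16 − 1·15 = 16 − (47 − 2·16) = −47 + 3·16 = −47 + 3·(63 − 1·47) = 3·63 − 4·47; that is, 47·(-4) + 63·3 = 1.
Times 48: 47·(-192) + 63·144 = 48, so (-192, 144) solves it.
Adding 4·63 to x and subtracting 4·47 from y gives the tidier solution (60, -44).
Check: 47·60 + 63·(-44) = 2820 − 2772 = 48. ✓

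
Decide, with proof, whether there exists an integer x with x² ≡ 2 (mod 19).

There is no such integer.

Computing x² mod 19 for x = 0, 1, …, 9 (enough, by the symmetry x ↦ 19 − x) gives 0, 1, 4, 9, 16, 6, 17, 11, 7, 5.
The set of squares mod 19 is therefore {0, 1, 4, 5, 6, 7, 9, 11, 16, 17}, which does not contain 2.
Hence no integer x has x² ≡ 2 (mod 19).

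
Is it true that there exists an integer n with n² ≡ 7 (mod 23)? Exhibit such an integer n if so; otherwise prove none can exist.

23 is prime, so by Euler's criterion 7 is a square mod 23 iff 7^((23−1)/2) = 7^11 ≡ 1 (mod 23).
Squaring successively (mod 23): 7^2 = 49 ≡ 3; 7^4 ≡ 3² = 9 ≡ 9; 7^8 ≡ 9² = 81 ≡ 12.
Since 11 = 8 + 2 + 1, 7^11 ≡ 12 · 3 · 7; multiplying out mod 23: 12·3 = 36 ≡ 13, then 13·7 = 91 ≡ 22. Thus 7^11 ≡ 22 ≡ −1 (mod 23).
By Euler's criterion 7 is a quadratic non-residue mod 23: no n satisfies n² ≡ 7 (mod 23).

There is no such integer.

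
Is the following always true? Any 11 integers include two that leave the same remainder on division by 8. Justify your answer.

Yes, this is always true.

There are exactly 8 possible remainders on division by 8.
With 11 integers and only 8 classes, the pigeonhole principle forces two of them, say a and b, into the same class.
So a and b have equal remainders mod 8, which is exactly what was to be shown.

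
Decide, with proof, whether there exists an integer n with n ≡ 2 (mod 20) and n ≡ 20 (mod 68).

gcd(20, 68) = 4. If n ≡ 2 (mod 20) and n ≡ 20 (mod 68), then n ≡ 2 (mod 4) and n ≡ 20 (mod 4).
These are incompatible: 2 − 20 = -18 is not divisible by 4.
Therefore no such n exists.

There is no such integer.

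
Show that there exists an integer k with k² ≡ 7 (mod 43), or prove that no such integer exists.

43 is prime, so by Euler's criterion 7 is a square mod 43 iff 7^((43−1)/2) = 7^21 ≡ 1 (mod 43).
Repeated squaring mod 43: 7^2 = 49 ≡ 6; 7^4 ≡ 6² = 36 ≡ 36; 7^8 ≡ 36² = 1296 ≡ 6; 7^16 ≡ 6² = 36 ≡ 36.
Since 21 = 16 + 4 + 1, 7^21 ≡ 36 · 36 · 7; multiplying out mod 43: 36·36 = 1296 ≡ 6, then 6·7 = 42 ≡ 42. Thus 7^21 ≡ 42 ≡ −1 (mod 43).
The value −1 means 7 is a non-residue modulo 43, so k² ≡ 7 (mod 43) is impossible.

No, no such integer exists.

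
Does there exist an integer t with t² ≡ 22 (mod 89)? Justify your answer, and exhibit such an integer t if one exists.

Take t = 17. Then 17² = 289 = 3·89 + 22, so 17² ≡ 22 (mod 89).

t = 17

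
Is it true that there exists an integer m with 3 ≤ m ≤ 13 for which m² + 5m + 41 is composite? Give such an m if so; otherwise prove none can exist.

At m = 12: 12² + 5·12 + 41 = 245 = 5·49, which is composite.

m = 12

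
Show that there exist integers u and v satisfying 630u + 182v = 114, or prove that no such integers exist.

No, no such integers exist.

Both 630 and 182 are divisible by gcd(630, 182) = 14, hence so is any combination 630u + 182v.
However 114 leaves remainder 2 on division by 14.
So the equation is unsolvable over ℤ.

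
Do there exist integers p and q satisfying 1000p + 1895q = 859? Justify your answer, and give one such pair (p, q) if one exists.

Any value of 1000p + 1895q is a multiple of gcd(1000, 1895) = 5.
But 859 = 5·171 + 4, so 5 ∤ 859.
So the equation is unsolvable over ℤ.

No such integers exist.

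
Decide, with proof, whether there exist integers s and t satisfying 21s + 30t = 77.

Any value of 21s + 30t is a multiple of gcd(21, 30) = 3.
But 77 is not a multiple of 3 (it leaves remainder 2).
So the equation is unsolvable over ℤ.

There are no such integers.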